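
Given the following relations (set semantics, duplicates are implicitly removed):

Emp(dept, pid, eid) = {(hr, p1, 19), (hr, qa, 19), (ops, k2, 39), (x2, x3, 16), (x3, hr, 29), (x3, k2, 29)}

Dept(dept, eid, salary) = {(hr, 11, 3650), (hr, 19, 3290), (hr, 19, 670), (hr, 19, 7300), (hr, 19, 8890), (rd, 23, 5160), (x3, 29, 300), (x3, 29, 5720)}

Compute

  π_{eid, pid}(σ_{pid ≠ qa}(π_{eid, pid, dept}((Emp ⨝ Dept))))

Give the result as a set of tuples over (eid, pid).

Emp ⋈ Dept (natural join on dept, eid): {(hr, p1, 19, 3290), (hr, p1, 19, 670), (hr, p1, 19, 7300), (hr, p1, 19, 8890), (hr, qa, 19, 3290), (hr, qa, 19, 670), (hr, qa, 19, 7300), (hr, qa, 19, 8890), (x3, hr, 29, 300), (x3, hr, 29, 5720), (x3, k2, 29, 300), (x3, k2, 29, 5720)}
Projecting to eid, pid, dept (8 duplicate(s) eliminated): {(19, p1, hr), (19, qa, hr), (29, hr, x3), (29, k2, x3)}
Selection pid ≠ qa: {(19, p1, hr), (29, hr, x3), (29, k2, x3)}
Projecting to eid, pid: {(19, p1), (29, hr), (29, k2)}

{(19, p1), (29, hr), (29, k2)}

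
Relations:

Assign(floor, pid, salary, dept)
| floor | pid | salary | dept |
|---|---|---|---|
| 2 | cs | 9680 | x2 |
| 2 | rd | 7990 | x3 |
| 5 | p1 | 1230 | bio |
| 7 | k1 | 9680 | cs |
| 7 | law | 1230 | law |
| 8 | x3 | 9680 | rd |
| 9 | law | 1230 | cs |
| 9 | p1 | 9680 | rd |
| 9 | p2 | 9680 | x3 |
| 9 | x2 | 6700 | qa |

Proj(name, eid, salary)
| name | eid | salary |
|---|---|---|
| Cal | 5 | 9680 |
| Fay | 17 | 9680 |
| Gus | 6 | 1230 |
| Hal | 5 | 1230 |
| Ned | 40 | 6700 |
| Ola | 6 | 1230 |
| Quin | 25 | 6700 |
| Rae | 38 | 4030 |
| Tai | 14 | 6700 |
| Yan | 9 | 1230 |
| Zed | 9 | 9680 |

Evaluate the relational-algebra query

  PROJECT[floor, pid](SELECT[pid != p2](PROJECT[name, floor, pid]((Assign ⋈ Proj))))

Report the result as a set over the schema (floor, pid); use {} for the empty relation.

Joining Assign and Proj on salary yields {(2, cs, 9680, x2, Cal, 5), (2, cs, 9680, x2, Fay, 17), (2, cs, 9680, x2, Zed, 9), (5, p1, 1230, bio, Gus, 6), (5, p1, 1230, bio, Hal, 5), (5, p1, 1230, bio, Ola, 6), (5, p1, 1230, bio, Yan, 9), (7, k1, 9680, cs, Cal, 5), (7, k1, 9680, cs, Fay, 17), (7, k1, 9680, cs, Zed, 9), (7, law, 1230, law, Gus, 6), (7, law, 1230, law, Hal, 5), (7, law, 1230, law, Ola, 6), (7, law, 1230, law, Yan, 9), (8, x3, 9680, rd, Cal, 5), (8, x3, 9680, rd, Fay, 17), (8, x3, 9680, rd, Zed, 9), (9, law, 1230, cs, Gus, 6), (9, law, 1230, cs, Hal, 5), (9, law, 1230, cs, Ola, 6), (9, law, 1230, cs, Yan, 9), (9, p1, 9680, rd, Cal, 5), (9, p1, 9680, rd, Fay, 17), (9, p1, 9680, rd, Zed, 9), (9, p2, 9680, x3, Cal, 5), (9, p2, 9680, x3, Fay, 17), (9, p2, 9680, x3, Zed, 9), (9, x2, 6700, qa, Ned, 40), (9, x2, 6700, qa, Quin, 25), (9, x2, 6700, qa, Tai, 14)}.
π[name, floor, pid]: project onto (name, floor, pid) → {(Cal, 2, cs), (Cal, 7, k1), (Cal, 8, x3), (Cal, 9, p1), (Cal, 9, p2), (Fay, 2, cs), (Fay, 7, k1), (Fay, 8, x3), (Fay, 9, p1), (Fay, 9, p2), (Gus, 5, p1), (Gus, 7, law), (Gus, 9, law), (Hal, 5, p1), (Hal, 7, law), (Hal, 9, law), (Ned, 9, x2), (Ola, 5, p1), (Ola, 7, law), (Ola, 9, law), (Quin, 9, x2), (Tai, 9, x2), (Yan, 5, p1), (Yan, 7, law), (Yan, 9, law), (Zed, 2, cs), (Zed, 7, k1), (Zed, 8, x3), (Zed, 9, p1), (Zed, 9, p2)}
Apply σ_{pid != p2}; surviving tuples: {(Cal, 2, cs), (Cal, 7, k1), (Cal, 8, x3), (Cal, 9, p1), (Fay, 2, cs), (Fay, 7, k1), (Fay, 8, x3), (Fay, 9, p1), (Gus, 5, p1), (Gus, 7, law), (Gus, 9, law), (Hal, 5, p1), (Hal, 7, law), (Hal, 9, law), (Ned, 9, x2), (Ola, 5, p1), (Ola, 7, law), (Ola, 9, law), (Quin, 9, x2), (Tai, 9, x2), (Yan, 5, p1), (Yan, 7, law), (Yan, 9, law), (Zed, 2, cs), (Zed, 7, k1), (Zed, 8, x3), (Zed, 9, p1)}
π[floor, pid]: project onto (floor, pid) (19 duplicate(s) eliminated) → {(2, cs), (5, p1), (7, k1), (7, law), (8, x3), (9, law), (9, p1), (9, x2)}

{(2, cs), (5, p1), (7, k1), (7, law), (8, x3), (9, law), (9, p1), (9, x2)}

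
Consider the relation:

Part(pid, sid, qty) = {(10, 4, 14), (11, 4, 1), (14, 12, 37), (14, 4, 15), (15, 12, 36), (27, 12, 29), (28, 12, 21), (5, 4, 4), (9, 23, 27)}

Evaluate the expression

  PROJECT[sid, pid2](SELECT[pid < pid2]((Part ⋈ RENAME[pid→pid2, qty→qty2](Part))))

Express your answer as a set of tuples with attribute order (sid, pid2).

ρ[pid→pid2, qty→qty2]: schema becomes (pid2, sid, qty2); tuples unchanged.
Joining Part and RENAME[pid→pid2, qty→qty2](Part) on sid yields {(10, 4, 14, 10, 14), (10, 4, 14, 11, 1), (10, 4, 14, 14, 15), (10, 4, 14, 5, 4), (11, 4, 1, 10, 14), (11, 4, 1, 11, 1), (11, 4, 1, 14, 15), (11, 4, 1, 5, 4), (14, 12, 37, 14, 37), (14, 12, 37, 15, 36), (14, 12, 37, 27, 29), (14, 12, 37, 28, 21), (14, 4, 15, 10, 14), (14, 4, 15, 11, 1), (14, 4, 15, 14, 15), (14, 4, 15, 5, 4), (15, 12, 36, 14, 37), (15, 12, 36, 15, 36), (15, 12, 36, 27, 29), (15, 12, 36, 28, 21), (27, 12, 29, 14, 37), (27, 12, 29, 15, 36), (27, 12, 29, 27, 29), (27, 12, 29, 28, 21), (28, 12, 21, 14, 37), (28, 12, 21, 15, 36), (28, 12, 21, 27, 29), (28, 12, 21, 28, 21), (5, 4, 4, 10, 14), (5, 4, 4, 11, 1), (5, 4, 4, 14, 15), (5, 4, 4, 5, 4), (9, 23, 27, 9, 27)}.
Selection pid < pid2: {(10, 4, 14, 11, 1), (10, 4, 14, 14, 15), (11, 4, 1, 14, 15), (14, 12, 37, 15, 36), (14, 12, 37, 27, 29), (14, 12, 37, 28, 21), (15, 12, 36, 27, 29), (15, 12, 36, 28, 21), (27, 12, 29, 28, 21), (5, 4, 4, 10, 14), (5, 4, 4, 11, 1), (5, 4, 4, 14, 15)}
Keep only column(s) sid, pid2 (6 duplicate(s) eliminated): {(12, 15), (12, 27), (12, 28), (4, 10), (4, 11), (4, 14)}

{(12, 15), (12, 27), (12, 28), (4, 10), (4, 11), (4, 14)}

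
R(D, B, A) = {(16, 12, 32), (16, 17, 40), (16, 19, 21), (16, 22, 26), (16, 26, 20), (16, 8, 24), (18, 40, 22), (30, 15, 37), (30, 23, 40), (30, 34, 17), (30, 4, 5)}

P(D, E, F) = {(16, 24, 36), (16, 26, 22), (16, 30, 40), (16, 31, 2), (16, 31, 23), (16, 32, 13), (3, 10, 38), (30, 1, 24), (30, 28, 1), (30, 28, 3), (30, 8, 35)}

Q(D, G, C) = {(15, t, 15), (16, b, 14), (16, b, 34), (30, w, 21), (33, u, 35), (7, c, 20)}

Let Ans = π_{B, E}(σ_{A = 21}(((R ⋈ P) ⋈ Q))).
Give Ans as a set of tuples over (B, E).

R ⋈ P (natural join on D): {(16, 12, 32, 24, 36), (16, 12, 32, 26, 22), (16, 12, 32, 30, 40), (16, 12, 32, 31, 2), (16, 12, 32, 31, 23), (16, 12, 32, 32, 13), (16, 17, 40, 24, 36), (16, 17, 40, 26, 22), (16, 17, 40, 30, 40), (16, 17, 40, 31, 2), (16, 17, 40, 31, 23), (16, 17, 40, 32, 13), (16, 19, 21, 24, 36), (16, 19, 21, 26, 22), (16, 19, 21, 30, 40), (16, 19, 21, 31, 2), (16, 19, 21, 31, 23), (16, 19, 21, 32, 13), (16, 22, 26, 24, 36), (16, 22, 26, 26, 22), (16, 22, 26, 30, 40), (16, 22, 26, 31, 2), (16, 22, 26, 31, 23), (16, 22, 26, 32, 13), (16, 26, 20, 24, 36), (16, 26, 20, 26, 22), (16, 26, 20, 30, 40), (16, 26, 20, 31, 2), (16, 26, 20, 31, 23), (16, 26, 20, 32, 13), (16, 8, 24, 24, 36), (16, 8, 24, 26, 22), (16, 8, 24, 30, 40), (16, 8, 24, 31, 2), (16, 8, 24, 31, 23), (16, 8, 24, 32, 13), (30, 15, 37, 1, 24), (30, 15, 37, 28, 1), (30, 15, 37, 28, 3), (30, 15, 37, 8, 35), (30, 23, 40, 1, 24), (30, 23, 40, 28, 1), (30, 23, 40, 28, 3), (30, 23, 40, 8, 35), (30, 34, 17, 1, 24), (30, 34, 17, 28, 1), (30, 34, 17, 28, 3), (30, 34, 17, 8, 35), (30, 4, 5, 1, 24), (30, 4, 5, 28, 1), (30, 4, 5, 28, 3), (30, 4, 5, 8, 35)}
(R ⋈ P) ⋈ Q (natural join on D): {(16, 12, 32, 24, 36, b, 14), (16, 12, 32, 24, 36, b, 34), (16, 12, 32, 26, 22, b, 14), (16, 12, 32, 26, 22, b, 34), (16, 12, 32, 30, 40, b, 14), (16, 12, 32, 30, 40, b, 34), (16, 12, 32, 31, 2, b, 14), (16, 12, 32, 31, 2, b, 34), (16, 12, 32, 31, 23, b, 14), (16, 12, 32, 31, 23, b, 34), (16, 12, 32, 32, 13, b, 14), (16, 12, 32, 32, 13, b, 34), (16, 17, 40, 24, 36, b, 14), (16, 17, 40, 24, 36, b, 34), (16, 17, 40, 26, 22, b, 14), (16, 17, 40, 26, 22, b, 34), (16, 17, 40, 30, 40, b, 14), (16, 17, 40, 30, 40, b, 34), (16, 17, 40, 31, 2, b, 14), (16, 17, 40, 31, 2, b, 34), (16, 17, 40, 31, 23, b, 14), (16, 17, 40, 31, 23, b, 34), (16, 17, 40, 32, 13, b, 14), (16, 17, 40, 32, 13, b, 34), (16, 19, 21, 24, 36, b, 14), (16, 19, 21, 24, 36, b, 34), (16, 19, 21, 26, 22, b, 14), (16, 19, 21, 26, 22, b, 34), (16, 19, 21, 30, 40, b, 14), (16, 19, 21, 30, 40, b, 34), (16, 19, 21, 31, 2, b, 14), (16, 19, 21, 31, 2, b, 34), (16, 19, 21, 31, 23, b, 14), (16, 19, 21, 31, 23, b, 34), (16, 19, 21, 32, 13, b, 14), (16, 19, 21, 32, 13, b, 34), (16, 22, 26, 24, 36, b, 14), (16, 22, 26, 24, 36, b, 34), (16, 22, 26, 26, 22, b, 14), (16, 22, 26, 26, 22, b, 34), (16, 22, 26, 30, 40, b, 14), (16, 22, 26, 30, 40, b, 34), (16, 22, 26, 31, 2, b, 14), (16, 22, 26, 31, 2, b, 34), (16, 22, 26, 31, 23, b, 14), (16, 22, 26, 31, 23, b, 34), (16, 22, 26, 32, 13, b, 14), (16, 22, 26, 32, 13, b, 34), (16, 26, 20, 24, 36, b, 14), (16, 26, 20, 24, 36, b, 34), (16, 26, 20, 26, 22, b, 14), (16, 26, 20, 26, 22, b, 34), (16, 26, 20, 30, 40, b, 14), (16, 26, 20, 30, 40, b, 34), (16, 26, 20, 31, 2, b, 14), (16, 26, 20, 31, 2, b, 34), (16, 26, 20, 31, 23, b, 14), (16, 26, 20, 31, 23, b, 34), (16, 26, 20, 32, 13, b, 14), (16, 26, 20, 32, 13, b, 34), (16, 8, 24, 24, 36, b, 14), (16, 8, 24, 24, 36, b, 34), (16, 8, 24, 26, 22, b, 14), (16, 8, 24, 26, 22, b, 34), (16, 8, 24, 30, 40, b, 14), (16, 8, 24, 30, 40, b, 34), (16, 8, 24, 31, 2, b, 14), (16, 8, 24, 31, 2, b, 34), (16, 8, 24, 31, 23, b, 14), (16, 8, 24, 31, 23, b, 34), (16, 8, 24, 32, 13, b, 14), (16, 8, 24, 32, 13, b, 34), (30, 15, 37, 1, 24, w, 21), (30, 15, 37, 28, 1, w, 21), (30, 15, 37, 28, 3, w, 21), (30, 15, 37, 8, 35, w, 21), (30, 23, 40, 1, 24, w, 21), (30, 23, 40, 28, 1, w, 21), (30, 23, 40, 28, 3, w, 21), (30, 23, 40, 8, 35, w, 21), (30, 34, 17, 1, 24, w, 21), (30, 34, 17, 28, 1, w, 21), (30, 34, 17, 28, 3, w, 21), (30, 34, 17, 8, 35, w, 21), (30, 4, 5, 1, 24, w, 21), (30, 4, 5, 28, 1, w, 21), (30, 4, 5, 28, 3, w, 21), (30, 4, 5, 8, 35, w, 21)}
Apply σ_{A = 21}; surviving tuples: {(16, 19, 21, 24, 36, b, 14), (16, 19, 21, 24, 36, b, 34), (16, 19, 21, 26, 22, b, 14), (16, 19, 21, 26, 22, b, 34), (16, 19, 21, 30, 40, b, 14), (16, 19, 21, 30, 40, b, 34), (16, 19, 21, 31, 2, b, 14), (16, 19, 21, 31, 2, b, 34), (16, 19, 21, 31, 23, b, 14), (16, 19, 21, 31, 23, b, 34), (16, 19, 21, 32, 13, b, 14), (16, 19, 21, 32, 13, b, 34)}
π_{B, E} gives {(19, 24), (19, 26), (19, 30), (19, 31), (19, 32)} (7 duplicate(s) eliminated).

{(19, 24), (19, 26), (19, 30), (19, 31), (19, 32)}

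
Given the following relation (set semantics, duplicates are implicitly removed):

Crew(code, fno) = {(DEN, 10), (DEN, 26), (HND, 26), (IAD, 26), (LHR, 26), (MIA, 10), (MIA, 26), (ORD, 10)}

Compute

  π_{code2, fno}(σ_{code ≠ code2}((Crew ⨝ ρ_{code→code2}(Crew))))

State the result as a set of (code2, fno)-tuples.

ρ[code→code2]: schema becomes (code2, fno); tuples unchanged.
Natural join on fno: {(DEN, 10, DEN), (DEN, 10, MIA), (DEN, 10, ORD), (DEN, 26, DEN), (DEN, 26, HND), (DEN, 26, IAD), (DEN, 26, LHR), (DEN, 26, MIA), (HND, 26, DEN), (HND, 26, HND), (HND, 26, IAD), (HND, 26, LHR), (HND, 26, MIA), (IAD, 26, DEN), (IAD, 26, HND), (IAD, 26, IAD), (IAD, 26, LHR), (IAD, 26, MIA), (LHR, 26, DEN), (LHR, 26, HND), (LHR, 26, IAD), (LHR, 26, LHR), (LHR, 26, MIA), (MIA, 10, DEN), (MIA, 10, MIA), (MIA, 10, ORD), (MIA, 26, DEN), (MIA, 26, HND), (MIA, 26, IAD), (MIA, 26, LHR), (MIA, 26, MIA), (ORD, 10, DEN), (ORD, 10, MIA), (ORD, 10, ORD)}
Selection code ≠ code2: {(DEN, 10, MIA), (DEN, 10, ORD), (DEN, 26, HND), (DEN, 26, IAD), (DEN, 26, LHR), (DEN, 26, MIA), (HND, 26, DEN), (HND, 26, IAD), (HND, 26, LHR), (HND, 26, MIA), (IAD, 26, DEN), (IAD, 26, HND), (IAD, 26, LHR), (IAD, 26, MIA), (LHR, 26, DEN), (LHR, 26, HND), (LHR, 26, IAD), (LHR, 26, MIA), (MIA, 10, DEN), (MIA, 10, ORD), (MIA, 26, DEN), (MIA, 26, HND), (MIA, 26, IAD), (MIA, 26, LHR), (ORD, 10, DEN), (ORD, 10, MIA)}
Projecting to code2, fno (18 duplicate(s) eliminated): {(DEN, 10), (DEN, 26), (HND, 26), (IAD, 26), (LHR, 26), (MIA, 10), (MIA, 26), (ORD, 10)}

{(DEN, 10), (DEN, 26), (HND, 26), (IAD, 26), (LHR, 26), (MIA, 10), (MIA, 26), (ORD, 10)}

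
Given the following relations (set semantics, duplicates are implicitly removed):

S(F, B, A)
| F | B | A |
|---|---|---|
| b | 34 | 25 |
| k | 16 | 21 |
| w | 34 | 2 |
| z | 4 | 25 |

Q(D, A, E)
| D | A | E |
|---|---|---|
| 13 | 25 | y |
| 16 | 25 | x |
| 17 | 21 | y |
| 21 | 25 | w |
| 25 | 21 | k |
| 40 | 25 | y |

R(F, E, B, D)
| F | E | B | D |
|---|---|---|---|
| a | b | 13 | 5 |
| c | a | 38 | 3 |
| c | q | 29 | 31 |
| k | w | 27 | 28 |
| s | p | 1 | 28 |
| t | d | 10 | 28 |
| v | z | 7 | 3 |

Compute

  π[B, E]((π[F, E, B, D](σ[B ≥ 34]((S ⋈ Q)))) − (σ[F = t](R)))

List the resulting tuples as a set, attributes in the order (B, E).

{(34, w), (34, x), (34, y)}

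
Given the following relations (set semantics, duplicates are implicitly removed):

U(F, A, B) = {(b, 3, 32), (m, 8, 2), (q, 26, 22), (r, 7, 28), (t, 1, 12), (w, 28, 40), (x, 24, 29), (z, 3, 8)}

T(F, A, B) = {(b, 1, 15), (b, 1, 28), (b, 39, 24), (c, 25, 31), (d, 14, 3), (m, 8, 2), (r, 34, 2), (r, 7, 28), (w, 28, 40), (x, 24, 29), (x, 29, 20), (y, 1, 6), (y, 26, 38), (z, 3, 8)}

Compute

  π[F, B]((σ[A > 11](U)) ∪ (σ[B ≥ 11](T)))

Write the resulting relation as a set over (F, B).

{(b, 15), (b, 24), (b, 28), (c, 31), (q, 22), (r, 28), (w, 40), (x, 20), (x, 29), (y, 38)}

σ[A > 11]: keep tuples satisfying A > 11 → {(q, 26, 22), (w, 28, 40), (x, 24, 29)}
σ[B ≥ 11]: keep tuples satisfying B ≥ 11 → {(b, 1, 15), (b, 1, 28), (b, 39, 24), (c, 25, 31), (r, 7, 28), (w, 28, 40), (x, 24, 29), (x, 29, 20), (y, 26, 38)}
Set union of the two operands is {(b, 1, 15), (b, 1, 28), (b, 39, 24), (c, 25, 31), (q, 26, 22), (r, 7, 28), (w, 28, 40), (x, 24, 29), (x, 29, 20), (y, 26, 38)}.
π_{F, B} gives {(b, 15), (b, 24), (b, 28), (c, 31), (q, 22), (r, 28), (w, 40), (x, 20), (x, 29), (y, 38)}.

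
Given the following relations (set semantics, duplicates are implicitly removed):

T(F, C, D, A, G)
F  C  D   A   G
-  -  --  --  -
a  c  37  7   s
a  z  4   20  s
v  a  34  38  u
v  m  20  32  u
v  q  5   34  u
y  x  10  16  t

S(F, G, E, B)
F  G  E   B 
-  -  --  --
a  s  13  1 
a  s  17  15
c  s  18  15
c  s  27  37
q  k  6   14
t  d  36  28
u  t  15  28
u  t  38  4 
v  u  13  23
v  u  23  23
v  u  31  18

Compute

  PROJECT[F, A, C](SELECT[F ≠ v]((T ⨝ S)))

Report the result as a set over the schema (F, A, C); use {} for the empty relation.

Natural join on F, G: {(a, c, 37, 7, s, 13, 1), (a, c, 37, 7, s, 17, 15), (a, z, 4, 20, s, 13, 1), (a, z, 4, 20, s, 17, 15), (v, a, 34, 38, u, 13, 23), (v, a, 34, 38, u, 23, 23), (v, a, 34, 38, u, 31, 18), (v, m, 20, 32, u, 13, 23), (v, m, 20, 32, u, 23, 23), (v, m, 20, 32, u, 31, 18), (v, q, 5, 34, u, 13, 23), (v, q, 5, 34, u, 23, 23), (v, q, 5, 34, u, 31, 18)}
Apply σ_{F ≠ v}; surviving tuples: {(a, c, 37, 7, s, 13, 1), (a, c, 37, 7, s, 17, 15), (a, z, 4, 20, s, 13, 1), (a, z, 4, 20, s, 17, 15)}
π_{F, A, C} gives {(a, 20, z), (a, 7, c)} (2 duplicate(s) eliminated).

{(a, 20, z), (a, 7, c)}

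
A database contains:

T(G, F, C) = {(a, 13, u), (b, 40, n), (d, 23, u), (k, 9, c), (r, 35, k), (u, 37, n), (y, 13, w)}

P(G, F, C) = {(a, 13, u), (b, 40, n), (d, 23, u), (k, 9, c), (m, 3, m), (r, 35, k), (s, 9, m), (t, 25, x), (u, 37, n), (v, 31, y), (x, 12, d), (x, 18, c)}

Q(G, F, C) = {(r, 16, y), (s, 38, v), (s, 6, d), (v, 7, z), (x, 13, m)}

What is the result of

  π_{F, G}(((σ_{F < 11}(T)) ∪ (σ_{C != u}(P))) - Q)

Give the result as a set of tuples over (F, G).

{(12, x), (18, x), (25, t), (3, m), (31, v), (35, r), (37, u), (40, b), (9, k), (9, s)}

Apply σ_{F < 11}; surviving tuples: {(k, 9, c)}
Apply σ_{C != u}; surviving tuples: {(b, 40, n), (k, 9, c), (m, 3, m), (r, 35, k), (s, 9, m), (t, 25, x), (u, 37, n), (v, 31, y), (x, 12, d), (x, 18, c)}
Taking the union: {(b, 40, n), (k, 9, c), (m, 3, m), (r, 35, k), (s, 9, m), (t, 25, x), (u, 37, n), (v, 31, y), (x, 12, d), (x, 18, c)}
Taking the difference: {(b, 40, n), (k, 9, c), (m, 3, m), (r, 35, k), (s, 9, m), (t, 25, x), (u, 37, n), (v, 31, y), (x, 12, d), (x, 18, c)}
Projecting to F, G: {(12, x), (18, x), (25, t), (3, m), (31, v), (35, r), (37, u), (40, b), (9, k), (9, s)}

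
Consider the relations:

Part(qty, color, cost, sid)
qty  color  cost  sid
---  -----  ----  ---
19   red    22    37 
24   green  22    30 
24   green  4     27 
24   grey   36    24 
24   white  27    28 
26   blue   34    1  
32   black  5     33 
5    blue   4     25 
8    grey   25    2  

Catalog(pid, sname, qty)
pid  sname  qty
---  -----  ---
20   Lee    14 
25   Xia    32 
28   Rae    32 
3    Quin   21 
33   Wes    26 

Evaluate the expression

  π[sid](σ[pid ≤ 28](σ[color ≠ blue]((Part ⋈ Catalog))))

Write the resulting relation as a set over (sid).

{33}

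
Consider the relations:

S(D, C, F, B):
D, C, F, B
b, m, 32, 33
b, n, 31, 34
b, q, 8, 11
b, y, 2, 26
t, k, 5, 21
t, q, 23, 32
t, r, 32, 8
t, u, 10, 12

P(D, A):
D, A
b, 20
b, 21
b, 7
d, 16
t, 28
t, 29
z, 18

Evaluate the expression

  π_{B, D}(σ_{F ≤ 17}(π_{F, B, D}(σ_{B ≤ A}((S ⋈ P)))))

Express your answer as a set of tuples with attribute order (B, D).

{(11, b), (12, t), (21, t)}

Natural join on D: {(b, m, 32, 33, 20), (b, m, 32, 33, 21), (b, m, 32, 33, 7), (b, n, 31, 34, 20), (b, n, 31, 34, 21), (b, n, 31, 34, 7), (b, q, 8, 11, 20), (b, q, 8, 11, 21), (b, q, 8, 11, 7), (b, y, 2, 26, 20), (b, y, 2, 26, 21), (b, y, 2, 26, 7), (t, k, 5, 21, 28), (t, k, 5, 21, 29), (t, q, 23, 32, 28), (t, q, 23, 32, 29), (t, r, 32, 8, 28), (t, r, 32, 8, 29), (t, u, 10, 12, 28), (t, u, 10, 12, 29)}
Selection B ≤ A: {(b, q, 8, 11, 20), (b, q, 8, 11, 21), (t, k, 5, 21, 28), (t, k, 5, 21, 29), (t, r, 32, 8, 28), (t, r, 32, 8, 29), (t, u, 10, 12, 28), (t, u, 10, 12, 29)}
Projecting to F, B, D (4 duplicate(s) eliminated): {(10, 12, t), (32, 8, t), (5, 21, t), (8, 11, b)}
Selection F ≤ 17: {(10, 12, t), (5, 21, t), (8, 11, b)}
Projecting to B, D: {(11, b), (12, t), (21, t)}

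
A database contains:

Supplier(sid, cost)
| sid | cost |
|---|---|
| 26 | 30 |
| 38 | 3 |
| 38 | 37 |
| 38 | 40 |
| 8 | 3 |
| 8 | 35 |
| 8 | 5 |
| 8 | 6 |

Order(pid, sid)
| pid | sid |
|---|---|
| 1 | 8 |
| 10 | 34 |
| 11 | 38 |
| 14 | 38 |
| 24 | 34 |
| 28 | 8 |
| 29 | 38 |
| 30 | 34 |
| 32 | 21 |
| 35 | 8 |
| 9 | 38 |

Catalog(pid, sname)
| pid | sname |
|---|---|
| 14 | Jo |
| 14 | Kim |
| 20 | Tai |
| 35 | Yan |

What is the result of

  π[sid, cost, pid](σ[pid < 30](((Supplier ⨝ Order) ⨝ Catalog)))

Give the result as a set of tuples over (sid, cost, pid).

{(38, 3, 14), (38, 37, 14), (38, 40, 14)}

Natural join on sid: {(38, 3, 11), (38, 3, 14), (38, 3, 29), (38, 3, 9), (38, 37, 11), (38, 37, 14), (38, 37, 29), (38, 37, 9), (38, 40, 11), (38, 40, 14), (38, 40, 29), (38, 40, 9), (8, 3, 1), (8, 3, 28), (8, 3, 35), (8, 35, 1), (8, 35, 28), (8, 35, 35), (8, 5, 1), (8, 5, 28), (8, 5, 35), (8, 6, 1), (8, 6, 28), (8, 6, 35)}
Natural join on pid: {(38, 3, 14, Jo), (38, 3, 14, Kim), (38, 37, 14, Jo), (38, 37, 14, Kim), (38, 40, 14, Jo), (38, 40, 14, Kim), (8, 3, 35, Yan), (8, 35, 35, Yan), (8, 5, 35, Yan), (8, 6, 35, Yan)}
Apply σ_{pid < 30}; surviving tuples: {(38, 3, 14, Jo), (38, 3, 14, Kim), (38, 37, 14, Jo), (38, 37, 14, Kim), (38, 40, 14, Jo), (38, 40, 14, Kim)}
Keep only column(s) sid, cost, pid (3 duplicate(s) eliminated): {(38, 3, 14), (38, 37, 14), (38, 40, 14)}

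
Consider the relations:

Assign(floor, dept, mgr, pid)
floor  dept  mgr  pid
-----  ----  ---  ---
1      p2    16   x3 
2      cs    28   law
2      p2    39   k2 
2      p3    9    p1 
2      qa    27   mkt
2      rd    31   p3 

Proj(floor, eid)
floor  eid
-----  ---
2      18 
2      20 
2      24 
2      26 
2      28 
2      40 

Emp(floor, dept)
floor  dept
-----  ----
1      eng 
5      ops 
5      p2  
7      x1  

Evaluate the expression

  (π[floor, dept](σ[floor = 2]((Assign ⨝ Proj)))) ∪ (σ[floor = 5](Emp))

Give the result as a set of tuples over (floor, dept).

{(2, cs), (2, p2), (2, p3), (2, qa), (2, rd), (5, ops), (5, p2)}

Assign ⋈ Proj (natural join on floor): {(2, cs, 28, law, 18), (2, cs, 28, law, 20), (2, cs, 28, law, 24), (2, cs, 28, law, 26), (2, cs, 28, law, 28), (2, cs, 28, law, 40), (2, p2, 39, k2, 18), (2, p2, 39, k2, 20), (2, p2, 39, k2, 24), (2, p2, 39, k2, 26), (2, p2, 39, k2, 28), (2, p2, 39, k2, 40), (2, p3, 9, p1, 18), (2, p3, 9, p1, 20), (2, p3, 9, p1, 24), (2, p3, 9, p1, 26), (2, p3, 9, p1, 28), (2, p3, 9, p1, 40), (2, qa, 27, mkt, 18), (2, qa, 27, mkt, 20), (2, qa, 27, mkt, 24), (2, qa, 27, mkt, 26), (2, qa, 27, mkt, 28), (2, qa, 27, mkt, 40), (2, rd, 31, p3, 18), (2, rd, 31, p3, 20), (2, rd, 31, p3, 24), (2, rd, 31, p3, 26), (2, rd, 31, p3, 28), (2, rd, 31, p3, 40)}
Filtering on floor = 2 leaves {(2, cs, 28, law, 18), (2, cs, 28, law, 20), (2, cs, 28, law, 24), (2, cs, 28, law, 26), (2, cs, 28, law, 28), (2, cs, 28, law, 40), (2, p2, 39, k2, 18), (2, p2, 39, k2, 20), (2, p2, 39, k2, 24), (2, p2, 39, k2, 26), (2, p2, 39, k2, 28), (2, p2, 39, k2, 40), (2, p3, 9, p1, 18), (2, p3, 9, p1, 20), (2, p3, 9, p1, 24), (2, p3, 9, p1, 26), (2, p3, 9, p1, 28), (2, p3, 9, p1, 40), (2, qa, 27, mkt, 18), (2, qa, 27, mkt, 20), (2, qa, 27, mkt, 24), (2, qa, 27, mkt, 26), (2, qa, 27, mkt, 28), (2, qa, 27, mkt, 40), (2, rd, 31, p3, 18), (2, rd, 31, p3, 20), (2, rd, 31, p3, 24), (2, rd, 31, p3, 26), (2, rd, 31, p3, 28), (2, rd, 31, p3, 40)}.
Projecting to floor, dept (25 duplicate(s) eliminated): {(2, cs), (2, p2), (2, p3), (2, qa), (2, rd)}
Filtering on floor = 5 leaves {(5, ops), (5, p2)}.
Set union of the two operands is {(2, cs), (2, p2), (2, p3), (2, qa), (2, rd), (5, ops), (5, p2)}.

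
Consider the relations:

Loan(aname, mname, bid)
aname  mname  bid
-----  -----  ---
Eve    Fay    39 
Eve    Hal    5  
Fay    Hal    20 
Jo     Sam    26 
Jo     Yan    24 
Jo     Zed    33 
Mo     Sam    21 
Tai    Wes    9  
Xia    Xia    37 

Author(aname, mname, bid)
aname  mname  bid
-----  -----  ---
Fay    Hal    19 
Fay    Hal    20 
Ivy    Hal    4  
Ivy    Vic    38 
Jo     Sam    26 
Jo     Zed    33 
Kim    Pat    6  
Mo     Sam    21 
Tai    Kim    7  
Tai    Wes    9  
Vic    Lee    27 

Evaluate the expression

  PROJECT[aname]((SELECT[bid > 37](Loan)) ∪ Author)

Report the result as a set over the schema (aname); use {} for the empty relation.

Filtering on bid > 37 leaves {(Eve, Fay, 39)}.
Set union of the two operands is {(Eve, Fay, 39), (Fay, Hal, 19), (Fay, Hal, 20), (Ivy, Hal, 4), (Ivy, Vic, 38), (Jo, Sam, 26), (Jo, Zed, 33), (Kim, Pat, 6), (Mo, Sam, 21), (Tai, Kim, 7), (Tai, Wes, 9), (Vic, Lee, 27)}.
π_{aname} gives {Eve, Fay, Ivy, Jo, Kim, Mo, Tai, Vic} (4 duplicate(s) eliminated).

{Eve, Fay, Ivy, Jo, Kim, Mo, Tai, Vic}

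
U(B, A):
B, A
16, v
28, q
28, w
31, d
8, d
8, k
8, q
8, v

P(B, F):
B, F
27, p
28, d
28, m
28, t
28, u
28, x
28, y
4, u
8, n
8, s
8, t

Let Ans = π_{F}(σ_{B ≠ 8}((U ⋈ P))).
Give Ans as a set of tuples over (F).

{d, m, t, u, x, y}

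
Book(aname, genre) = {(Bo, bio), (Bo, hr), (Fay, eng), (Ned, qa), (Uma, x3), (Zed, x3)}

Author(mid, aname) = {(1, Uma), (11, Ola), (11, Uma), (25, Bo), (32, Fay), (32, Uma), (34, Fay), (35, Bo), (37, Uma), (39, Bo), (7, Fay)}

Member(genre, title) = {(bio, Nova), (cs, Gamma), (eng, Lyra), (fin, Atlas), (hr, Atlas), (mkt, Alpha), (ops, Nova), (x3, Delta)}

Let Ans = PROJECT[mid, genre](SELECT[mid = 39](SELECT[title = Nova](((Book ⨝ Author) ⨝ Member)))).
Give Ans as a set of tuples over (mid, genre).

Joining Book and Author on aname yields {(Bo, bio, 25), (Bo, bio, 35), (Bo, bio, 39), (Bo, hr, 25), (Bo, hr, 35), (Bo, hr, 39), (Fay, eng, 32), (Fay, eng, 34), (Fay, eng, 7), (Uma, x3, 1), (Uma, x3, 11), (Uma, x3, 32), (Uma, x3, 37)}.
Joining (Book ⨝ Author) and Member on genre yields {(Bo, bio, 25, Nova), (Bo, bio, 35, Nova), (Bo, bio, 39, Nova), (Bo, hr, 25, Atlas), (Bo, hr, 35, Atlas), (Bo, hr, 39, Atlas), (Fay, eng, 32, Lyra), (Fay, eng, 34, Lyra), (Fay, eng, 7, Lyra), (Uma, x3, 1, Delta), (Uma, x3, 11, Delta), (Uma, x3, 32, Delta), (Uma, x3, 37, Delta)}.
Selection title = Nova: {(Bo, bio, 25, Nova), (Bo, bio, 35, Nova), (Bo, bio, 39, Nova)}
Selection mid = 39: {(Bo, bio, 39, Nova)}
π_{mid, genre} gives {(39, bio)}.

{(39, bio)}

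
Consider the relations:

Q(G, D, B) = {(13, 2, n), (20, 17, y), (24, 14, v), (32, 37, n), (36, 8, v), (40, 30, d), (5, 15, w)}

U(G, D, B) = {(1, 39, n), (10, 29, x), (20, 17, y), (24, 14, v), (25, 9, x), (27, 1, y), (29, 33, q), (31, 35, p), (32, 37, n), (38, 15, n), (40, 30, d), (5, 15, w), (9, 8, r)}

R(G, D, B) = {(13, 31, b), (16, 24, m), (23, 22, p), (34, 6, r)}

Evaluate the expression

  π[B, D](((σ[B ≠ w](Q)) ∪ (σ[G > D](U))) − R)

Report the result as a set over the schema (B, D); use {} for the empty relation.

{(d, 30), (n, 15), (n, 2), (n, 37), (r, 8), (v, 14), (v, 8), (x, 9), (y, 1), (y, 17)}

Apply σ_{B ≠ w}; surviving tuples: {(13, 2, n), (20, 17, y), (24, 14, v), (32, 37, n), (36, 8, v), (40, 30, d)}
Apply σ_{G > D}; surviving tuples: {(20, 17, y), (24, 14, v), (25, 9, x), (27, 1, y), (38, 15, n), (40, 30, d), (9, 8, r)}
Union: {(13, 2, n), (20, 17, y), (24, 14, v), (32, 37, n), (36, 8, v), (40, 30, d)} with {(20, 17, y), (24, 14, v), (25, 9, x), (27, 1, y), (38, 15, n), (40, 30, d), (9, 8, r)} → {(13, 2, n), (20, 17, y), (24, 14, v), (25, 9, x), (27, 1, y), (32, 37, n), (36, 8, v), (38, 15, n), (40, 30, d), (9, 8, r)}
Difference: {(13, 2, n), (20, 17, y), (24, 14, v), (25, 9, x), (27, 1, y), (32, 37, n), (36, 8, v), (38, 15, n), (40, 30, d), (9, 8, r)} with {(13, 31, b), (16, 24, m), (23, 22, p), (34, 6, r)} → {(13, 2, n), (20, 17, y), (24, 14, v), (25, 9, x), (27, 1, y), (32, 37, n), (36, 8, v), (38, 15, n), (40, 30, d), (9, 8, r)}
Projecting to B, D: {(d, 30), (n, 15), (n, 2), (n, 37), (r, 8), (v, 14), (v, 8), (x, 9), (y, 1), (y, 17)}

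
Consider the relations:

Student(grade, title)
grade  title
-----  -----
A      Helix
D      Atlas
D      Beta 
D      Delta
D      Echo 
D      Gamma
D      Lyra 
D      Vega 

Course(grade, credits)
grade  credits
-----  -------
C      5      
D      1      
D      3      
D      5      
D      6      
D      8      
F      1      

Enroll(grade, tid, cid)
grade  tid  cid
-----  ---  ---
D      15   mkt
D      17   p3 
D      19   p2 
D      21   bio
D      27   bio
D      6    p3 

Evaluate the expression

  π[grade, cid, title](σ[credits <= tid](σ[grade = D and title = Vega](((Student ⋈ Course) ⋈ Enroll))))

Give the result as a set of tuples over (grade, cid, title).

{(D, bio, Vega), (D, mkt, Vega), (D, p2, Vega), (D, p3, Vega)}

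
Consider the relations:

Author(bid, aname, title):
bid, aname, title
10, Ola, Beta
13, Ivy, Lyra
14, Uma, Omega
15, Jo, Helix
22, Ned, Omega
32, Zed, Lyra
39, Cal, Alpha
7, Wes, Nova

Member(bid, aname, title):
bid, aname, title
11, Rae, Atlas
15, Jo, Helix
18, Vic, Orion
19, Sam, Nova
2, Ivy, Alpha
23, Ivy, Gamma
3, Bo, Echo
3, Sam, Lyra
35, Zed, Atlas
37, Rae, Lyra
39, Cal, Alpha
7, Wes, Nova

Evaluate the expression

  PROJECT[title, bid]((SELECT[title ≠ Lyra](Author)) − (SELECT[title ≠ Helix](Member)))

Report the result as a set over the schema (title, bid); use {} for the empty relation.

{(Beta, 10), (Helix, 15), (Omega, 14), (Omega, 22)}

Filtering on title ≠ Lyra leaves {(10, Ola, Beta), (14, Uma, Omega), (15, Jo, Helix), (22, Ned, Omega), (39, Cal, Alpha), (7, Wes, Nova)}.
Filtering on title ≠ Helix leaves {(11, Rae, Atlas), (18, Vic, Orion), (19, Sam, Nova), (2, Ivy, Alpha), (23, Ivy, Gamma), (3, Bo, Echo), (3, Sam, Lyra), (35, Zed, Atlas), (37, Rae, Lyra), (39, Cal, Alpha), (7, Wes, Nova)}.
Difference: {(10, Ola, Beta), (14, Uma, Omega), (15, Jo, Helix), (22, Ned, Omega), (39, Cal, Alpha), (7, Wes, Nova)} with {(11, Rae, Atlas), (18, Vic, Orion), (19, Sam, Nova), (2, Ivy, Alpha), (23, Ivy, Gamma), (3, Bo, Echo), (3, Sam, Lyra), (35, Zed, Atlas), (37, Rae, Lyra), (39, Cal, Alpha), (7, Wes, Nova)} → {(10, Ola, Beta), (14, Uma, Omega), (15, Jo, Helix), (22, Ned, Omega)}
Projecting to title, bid: {(Beta, 10), (Helix, 15), (Omega, 14), (Omega, 22)}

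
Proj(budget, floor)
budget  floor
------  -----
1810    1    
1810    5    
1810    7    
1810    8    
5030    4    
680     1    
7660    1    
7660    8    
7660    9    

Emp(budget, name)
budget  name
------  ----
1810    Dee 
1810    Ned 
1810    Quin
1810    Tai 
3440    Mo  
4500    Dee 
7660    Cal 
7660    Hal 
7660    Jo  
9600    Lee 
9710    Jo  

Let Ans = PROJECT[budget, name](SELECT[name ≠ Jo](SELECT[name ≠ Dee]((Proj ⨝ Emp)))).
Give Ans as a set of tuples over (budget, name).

Proj ⋈ Emp (natural join on budget): {(1810, 1, Dee), (1810, 1, Ned), (1810, 1, Quin), (1810, 1, Tai), (1810, 5, Dee), (1810, 5, Ned), (1810, 5, Quin), (1810, 5, Tai), (1810, 7, Dee), (1810, 7, Ned), (1810, 7, Quin), (1810, 7, Tai), (1810, 8, Dee), (1810, 8, Ned), (1810, 8, Quin), (1810, 8, Tai), (7660, 1, Cal), (7660, 1, Hal), (7660, 1, Jo), (7660, 8, Cal), (7660, 8, Hal), (7660, 8, Jo), (7660, 9, Cal), (7660, 9, Hal), (7660, 9, Jo)}
Filtering on name ≠ Dee leaves {(1810, 1, Ned), (1810, 1, Quin), (1810, 1, Tai), (1810, 5, Ned), (1810, 5, Quin), (1810, 5, Tai), (1810, 7, Ned), (1810, 7, Quin), (1810, 7, Tai), (1810, 8, Ned), (1810, 8, Quin), (1810, 8, Tai), (7660, 1, Cal), (7660, 1, Hal), (7660, 1, Jo), (7660, 8, Cal), (7660, 8, Hal), (7660, 8, Jo), (7660, 9, Cal), (7660, 9, Hal), (7660, 9, Jo)}.
Filtering on name ≠ Jo leaves {(1810, 1, Ned), (1810, 1, Quin), (1810, 1, Tai), (1810, 5, Ned), (1810, 5, Quin), (1810, 5, Tai), (1810, 7, Ned), (1810, 7, Quin), (1810, 7, Tai), (1810, 8, Ned), (1810, 8, Quin), (1810, 8, Tai), (7660, 1, Cal), (7660, 1, Hal), (7660, 8, Cal), (7660, 8, Hal), (7660, 9, Cal), (7660, 9, Hal)}.
π_{budget, name} gives {(1810, Ned), (1810, Quin), (1810, Tai), (7660, Cal), (7660, Hal)} (13 duplicate(s) eliminated).

{(1810, Ned), (1810, Quin), (1810, Tai), (7660, Cal), (7660, Hal)}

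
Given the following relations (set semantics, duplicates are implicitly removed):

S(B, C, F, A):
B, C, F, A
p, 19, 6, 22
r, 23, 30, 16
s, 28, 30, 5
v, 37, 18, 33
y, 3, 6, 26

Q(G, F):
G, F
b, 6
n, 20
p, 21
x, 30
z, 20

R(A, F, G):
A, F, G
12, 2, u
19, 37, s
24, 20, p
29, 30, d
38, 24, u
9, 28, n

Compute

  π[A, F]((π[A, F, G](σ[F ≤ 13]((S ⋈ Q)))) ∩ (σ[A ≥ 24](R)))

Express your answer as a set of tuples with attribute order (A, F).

Joining S and Q on F yields {(p, 19, 6, 22, b), (r, 23, 30, 16, x), (s, 28, 30, 5, x), (y, 3, 6, 26, b)}.
Filtering on F ≤ 13 leaves {(p, 19, 6, 22, b), (y, 3, 6, 26, b)}.
Keep only column(s) A, F, G: {(22, 6, b), (26, 6, b)}
Filtering on A ≥ 24 leaves {(24, 20, p), (29, 30, d), (38, 24, u)}.
Set intersection of the two operands is {}.
Keep only column(s) A, F: {}

{}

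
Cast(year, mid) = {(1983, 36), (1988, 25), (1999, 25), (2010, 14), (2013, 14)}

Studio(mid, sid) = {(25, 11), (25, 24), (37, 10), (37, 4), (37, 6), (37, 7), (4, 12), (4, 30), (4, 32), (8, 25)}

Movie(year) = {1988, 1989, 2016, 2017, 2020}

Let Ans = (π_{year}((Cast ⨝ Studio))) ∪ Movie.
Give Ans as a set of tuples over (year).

{1988, 1989, 1999, 2016, 2017, 2020}

Natural join on mid: {(1988, 25, 11), (1988, 25, 24), (1999, 25, 11), (1999, 25, 24)}
Keep only column(s) year (2 duplicate(s) eliminated): {1988, 1999}
Taking the union: {1988, 1989, 1999, 2016, 2017, 2020}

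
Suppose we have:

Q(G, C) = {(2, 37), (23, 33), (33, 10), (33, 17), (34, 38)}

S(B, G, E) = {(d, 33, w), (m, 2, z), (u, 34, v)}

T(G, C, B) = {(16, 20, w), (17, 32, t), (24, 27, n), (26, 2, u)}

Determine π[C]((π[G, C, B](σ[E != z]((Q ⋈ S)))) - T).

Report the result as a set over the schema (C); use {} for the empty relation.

{10, 17, 38}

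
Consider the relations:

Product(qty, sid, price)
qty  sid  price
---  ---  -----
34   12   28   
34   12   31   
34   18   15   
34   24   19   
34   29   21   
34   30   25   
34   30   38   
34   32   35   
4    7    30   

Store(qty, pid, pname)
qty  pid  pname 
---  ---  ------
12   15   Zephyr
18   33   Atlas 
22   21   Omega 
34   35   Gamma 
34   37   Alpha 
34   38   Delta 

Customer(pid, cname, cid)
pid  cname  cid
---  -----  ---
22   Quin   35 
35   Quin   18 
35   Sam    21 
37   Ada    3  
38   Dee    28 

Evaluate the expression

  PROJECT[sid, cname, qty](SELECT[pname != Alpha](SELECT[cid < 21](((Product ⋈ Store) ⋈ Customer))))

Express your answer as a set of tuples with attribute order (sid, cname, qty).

{(12, Quin, 34), (18, Quin, 34), (24, Quin, 34), (29, Quin, 34), (30, Quin, 34), (32, Quin, 34)}

Product ⋈ Store (natural join on qty): {(34, 12, 28, 35, Gamma), (34, 12, 28, 37, Alpha), (34, 12, 28, 38, Delta), (34, 12, 31, 35, Gamma), (34, 12, 31, 37, Alpha), (34, 12, 31, 38, Delta), (34, 18, 15, 35, Gamma), (34, 18, 15, 37, Alpha), (34, 18, 15, 38, Delta), (34, 24, 19, 35, Gamma), (34, 24, 19, 37, Alpha), (34, 24, 19, 38, Delta), (34, 29, 21, 35, Gamma), (34, 29, 21, 37, Alpha), (34, 29, 21, 38, Delta), (34, 30, 25, 35, Gamma), (34, 30, 25, 37, Alpha), (34, 30, 25, 38, Delta), (34, 30, 38, 35, Gamma), (34, 30, 38, 37, Alpha), (34, 30, 38, 38, Delta), (34, 32, 35, 35, Gamma), (34, 32, 35, 37, Alpha), (34, 32, 35, 38, Delta)}
(Product ⋈ Store) ⋈ Customer (natural join on pid): {(34, 12, 28, 35, Gamma, Quin, 18), (34, 12, 28, 35, Gamma, Sam, 21), (34, 12, 28, 37, Alpha, Ada, 3), (34, 12, 28, 38, Delta, Dee, 28), (34, 12, 31, 35, Gamma, Quin, 18), (34, 12, 31, 35, Gamma, Sam, 21), (34, 12, 31, 37, Alpha, Ada, 3), (34, 12, 31, 38, Delta, Dee, 28), (34, 18, 15, 35, Gamma, Quin, 18), (34, 18, 15, 35, Gamma, Sam, 21), (34, 18, 15, 37, Alpha, Ada, 3), (34, 18, 15, 38, Delta, Dee, 28), (34, 24, 19, 35, Gamma, Quin, 18), (34, 24, 19, 35, Gamma, Sam, 21), (34, 24, 19, 37, Alpha, Ada, 3), (34, 24, 19, 38, Delta, Dee, 28), (34, 29, 21, 35, Gamma, Quin, 18), (34, 29, 21, 35, Gamma, Sam, 21), (34, 29, 21, 37, Alpha, Ada, 3), (34, 29, 21, 38, Delta, Dee, 28), (34, 30, 25, 35, Gamma, Quin, 18), (34, 30, 25, 35, Gamma, Sam, 21), (34, 30, 25, 37, Alpha, Ada, 3), (34, 30, 25, 38, Delta, Dee, 28), (34, 30, 38, 35, Gamma, Quin, 18), (34, 30, 38, 35, Gamma, Sam, 21), (34, 30, 38, 37, Alpha, Ada, 3), (34, 30, 38, 38, Delta, Dee, 28), (34, 32, 35, 35, Gamma, Quin, 18), (34, 32, 35, 35, Gamma, Sam, 21), (34, 32, 35, 37, Alpha, Ada, 3), (34, 32, 35, 38, Delta, Dee, 28)}
Selection cid < 21: {(34, 12, 28, 35, Gamma, Quin, 18), (34, 12, 28, 37, Alpha, Ada, 3), (34, 12, 31, 35, Gamma, Quin, 18), (34, 12, 31, 37, Alpha, Ada, 3), (34, 18, 15, 35, Gamma, Quin, 18), (34, 18, 15, 37, Alpha, Ada, 3), (34, 24, 19, 35, Gamma, Quin, 18), (34, 24, 19, 37, Alpha, Ada, 3), (34, 29, 21, 35, Gamma, Quin, 18), (34, 29, 21, 37, Alpha, Ada, 3), (34, 30, 25, 35, Gamma, Quin, 18), (34, 30, 25, 37, Alpha, Ada, 3), (34, 30, 38, 35, Gamma, Quin, 18), (34, 30, 38, 37, Alpha, Ada, 3), (34, 32, 35, 35, Gamma, Quin, 18), (34, 32, 35, 37, Alpha, Ada, 3)}
Selection pname != Alpha: {(34, 12, 28, 35, Gamma, Quin, 18), (34, 12, 31, 35, Gamma, Quin, 18), (34, 18, 15, 35, Gamma, Quin, 18), (34, 24, 19, 35, Gamma, Quin, 18), (34, 29, 21, 35, Gamma, Quin, 18), (34, 30, 25, 35, Gamma, Quin, 18), (34, 30, 38, 35, Gamma, Quin, 18), (34, 32, 35, 35, Gamma, Quin, 18)}
π[sid, cname, qty]: project onto (sid, cname, qty) (2 duplicate(s) eliminated) → {(12, Quin, 34), (18, Quin, 34), (24, Quin, 34), (29, Quin, 34), (30, Quin, 34), (32, Quin, 34)}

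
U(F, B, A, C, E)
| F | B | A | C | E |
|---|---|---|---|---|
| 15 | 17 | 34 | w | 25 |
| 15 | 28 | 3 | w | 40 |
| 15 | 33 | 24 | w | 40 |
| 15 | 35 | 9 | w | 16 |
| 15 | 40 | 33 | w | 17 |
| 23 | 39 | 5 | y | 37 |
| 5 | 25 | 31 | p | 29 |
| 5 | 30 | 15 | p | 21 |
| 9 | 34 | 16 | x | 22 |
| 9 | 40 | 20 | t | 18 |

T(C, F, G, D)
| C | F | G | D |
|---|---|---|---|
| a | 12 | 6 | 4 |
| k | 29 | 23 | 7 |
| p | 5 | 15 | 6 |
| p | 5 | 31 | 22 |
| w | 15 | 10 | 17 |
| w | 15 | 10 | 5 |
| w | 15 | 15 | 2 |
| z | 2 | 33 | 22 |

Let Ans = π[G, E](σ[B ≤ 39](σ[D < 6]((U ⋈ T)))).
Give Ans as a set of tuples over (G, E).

{(10, 16), (10, 25), (10, 40), (15, 16), (15, 25), (15, 40)}

Natural join on F, C: {(15, 17, 34, w, 25, 10, 17), (15, 17, 34, w, 25, 10, 5), (15, 17, 34, w, 25, 15, 2), (15, 28, 3, w, 40, 10, 17), (15, 28, 3, w, 40, 10, 5), (15, 28, 3, w, 40, 15, 2), (15, 33, 24, w, 40, 10, 17), (15, 33, 24, w, 40, 10, 5), (15, 33, 24, w, 40, 15, 2), (15, 35, 9, w, 16, 10, 17), (15, 35, 9, w, 16, 10, 5), (15, 35, 9, w, 16, 15, 2), (15, 40, 33, w, 17, 10, 17), (15, 40, 33, w, 17, 10, 5), (15, 40, 33, w, 17, 15, 2), (5, 25, 31, p, 29, 15, 6), (5, 25, 31, p, 29, 31, 22), (5, 30, 15, p, 21, 15, 6), (5, 30, 15, p, 21, 31, 22)}
Apply σ_{D < 6}; surviving tuples: {(15, 17, 34, w, 25, 10, 5), (15, 17, 34, w, 25, 15, 2), (15, 28, 3, w, 40, 10, 5), (15, 28, 3, w, 40, 15, 2), (15, 33, 24, w, 40, 10, 5), (15, 33, 24, w, 40, 15, 2), (15, 35, 9, w, 16, 10, 5), (15, 35, 9, w, 16, 15, 2), (15, 40, 33, w, 17, 10, 5), (15, 40, 33, w, 17, 15, 2)}
Apply σ_{B ≤ 39}; surviving tuples: {(15, 17, 34, w, 25, 10, 5), (15, 17, 34, w, 25, 15, 2), (15, 28, 3, w, 40, 10, 5), (15, 28, 3, w, 40, 15, 2), (15, 33, 24, w, 40, 10, 5), (15, 33, 24, w, 40, 15, 2), (15, 35, 9, w, 16, 10, 5), (15, 35, 9, w, 16, 15, 2)}
Keep only column(s) G, E (2 duplicate(s) eliminated): {(10, 16), (10, 25), (10, 40), (15, 16), (15, 25), (15, 40)}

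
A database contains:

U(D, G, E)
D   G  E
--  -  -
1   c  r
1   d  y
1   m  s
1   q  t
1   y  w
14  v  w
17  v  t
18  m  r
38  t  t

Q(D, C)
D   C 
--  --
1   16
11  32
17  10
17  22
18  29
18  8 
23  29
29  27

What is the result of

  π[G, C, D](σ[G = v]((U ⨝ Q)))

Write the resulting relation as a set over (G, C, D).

Joining U and Q on D yields {(1, c, r, 16), (1, d, y, 16), (1, m, s, 16), (1, q, t, 16), (1, y, w, 16), (17, v, t, 10), (17, v, t, 22), (18, m, r, 29), (18, m, r, 8)}.
Filtering on G = v leaves {(17, v, t, 10), (17, v, t, 22)}.
Keep only column(s) G, C, D: {(v, 10, 17), (v, 22, 17)}

{(v, 10, 17), (v, 22, 17)}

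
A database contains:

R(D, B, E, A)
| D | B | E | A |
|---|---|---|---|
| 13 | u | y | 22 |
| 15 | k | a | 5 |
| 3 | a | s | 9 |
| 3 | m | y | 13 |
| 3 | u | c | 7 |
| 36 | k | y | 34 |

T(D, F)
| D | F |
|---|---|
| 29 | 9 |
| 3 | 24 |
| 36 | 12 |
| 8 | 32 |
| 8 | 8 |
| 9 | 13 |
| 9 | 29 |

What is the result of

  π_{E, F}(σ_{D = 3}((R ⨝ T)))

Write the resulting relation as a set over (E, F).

Natural join on D: {(3, a, s, 9, 24), (3, m, y, 13, 24), (3, u, c, 7, 24), (36, k, y, 34, 12)}
σ[D = 3]: keep tuples satisfying D = 3 → {(3, a, s, 9, 24), (3, m, y, 13, 24), (3, u, c, 7, 24)}
π_{E, F} gives {(c, 24), (s, 24), (y, 24)}.

{(c, 24), (s, 24), (y, 24)}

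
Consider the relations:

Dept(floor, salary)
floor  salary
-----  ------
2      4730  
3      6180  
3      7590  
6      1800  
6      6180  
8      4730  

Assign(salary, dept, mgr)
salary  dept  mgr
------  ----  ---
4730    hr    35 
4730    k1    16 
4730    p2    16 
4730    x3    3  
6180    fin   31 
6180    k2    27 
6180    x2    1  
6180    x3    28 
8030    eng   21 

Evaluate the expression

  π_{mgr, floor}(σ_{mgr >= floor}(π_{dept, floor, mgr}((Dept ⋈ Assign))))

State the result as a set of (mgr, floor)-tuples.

Dept ⋈ Assign (natural join on salary): {(2, 4730, hr, 35), (2, 4730, k1, 16), (2, 4730, p2, 16), (2, 4730, x3, 3), (3, 6180, fin, 31), (3, 6180, k2, 27), (3, 6180, x2, 1), (3, 6180, x3, 28), (6, 6180, fin, 31), (6, 6180, k2, 27), (6, 6180, x2, 1), (6, 6180, x3, 28), (8, 4730, hr, 35), (8, 4730, k1, 16), (8, 4730, p2, 16), (8, 4730, x3, 3)}
Keep only column(s) dept, floor, mgr: {(fin, 3, 31), (fin, 6, 31), (hr, 2, 35), (hr, 8, 35), (k1, 2, 16), (k1, 8, 16), (k2, 3, 27), (k2, 6, 27), (p2, 2, 16), (p2, 8, 16), (x2, 3, 1), (x2, 6, 1), (x3, 2, 3), (x3, 3, 28), (x3, 6, 28), (x3, 8, 3)}
Selection mgr >= floor: {(fin, 3, 31), (fin, 6, 31), (hr, 2, 35), (hr, 8, 35), (k1, 2, 16), (k1, 8, 16), (k2, 3, 27), (k2, 6, 27), (p2, 2, 16), (p2, 8, 16), (x3, 2, 3), (x3, 3, 28), (x3, 6, 28)}
Keep only column(s) mgr, floor (2 duplicate(s) eliminated): {(16, 2), (16, 8), (27, 3), (27, 6), (28, 3), (28, 6), (3, 2), (31, 3), (31, 6), (35, 2), (35, 8)}

{(16, 2), (16, 8), (27, 3), (27, 6), (28, 3), (28, 6), (3, 2), (31, 3), (31, 6), (35, 2), (35, 8)}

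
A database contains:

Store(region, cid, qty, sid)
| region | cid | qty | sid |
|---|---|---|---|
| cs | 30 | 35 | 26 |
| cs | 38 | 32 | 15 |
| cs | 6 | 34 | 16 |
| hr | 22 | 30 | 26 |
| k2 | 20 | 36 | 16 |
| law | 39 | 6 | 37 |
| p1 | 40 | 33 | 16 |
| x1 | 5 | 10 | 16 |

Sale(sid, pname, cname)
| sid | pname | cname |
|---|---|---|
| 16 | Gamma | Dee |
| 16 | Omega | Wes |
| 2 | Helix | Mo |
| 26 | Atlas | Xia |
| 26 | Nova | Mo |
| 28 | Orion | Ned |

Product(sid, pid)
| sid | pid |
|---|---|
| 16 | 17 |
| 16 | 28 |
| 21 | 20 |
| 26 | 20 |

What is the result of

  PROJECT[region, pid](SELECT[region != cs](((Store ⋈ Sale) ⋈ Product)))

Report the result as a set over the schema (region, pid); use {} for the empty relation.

{(hr, 20), (k2, 17), (k2, 28), (p1, 17), (p1, 28), (x1, 17), (x1, 28)}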